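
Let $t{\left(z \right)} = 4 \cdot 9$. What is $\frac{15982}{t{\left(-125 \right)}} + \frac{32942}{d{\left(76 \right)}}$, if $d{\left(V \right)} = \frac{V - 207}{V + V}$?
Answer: $- \frac{89082491}{2358} \approx -37779.0$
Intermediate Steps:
$d{\left(V \right)} = \frac{-207 + V}{2 V}$
$t{\left(z \right)} = 36$
$\frac{15982}{t{\left(-125 \right)}} + \frac{32942}{d{\left(76 \right)}} = \frac{15982}{36} + \frac{32942}{\frac{1}{2} \cdot \frac{1}{76} \left(-207 + 76\right)} = 15982 \cdot \frac{1}{36} + \frac{32942}{\frac{1}{2} \cdot \frac{1}{76} \left(-131\right)} = \frac{7991}{18} + \frac{32942}{- \frac{131}{152}} = \frac{7991}{18} + 32942 \left(- \frac{152}{131}\right) = \frac{7991}{18} - \frac{5007184}{131} = - \frac{89082491}{2358}$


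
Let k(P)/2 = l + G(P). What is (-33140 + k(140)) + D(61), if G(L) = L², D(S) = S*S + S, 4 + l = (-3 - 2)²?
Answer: 9884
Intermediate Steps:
l = 21 (l = -4 + (-3 - 2)² = -4 + (-5)² = -4 + 25 = 21)
D(S) = S + S² (D(S) = S² + S = S + S²)
k(P) = 42 + 2*P² (k(P) = 2*(21 + P²) = 42 + 2*P²)
(-33140 + k(140)) + D(61) = (-33140 + (42 + 2*140²)) + 61*(1 + 61) = (-33140 + (42 + 2*19600)) + 61*62 = (-33140 + (42 + 39200)) + 3782 = (-33140 + 39242) + 3782 = 6102 + 3782 = 9884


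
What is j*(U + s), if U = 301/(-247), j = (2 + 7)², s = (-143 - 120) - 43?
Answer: -6146523/247 ≈ -24885.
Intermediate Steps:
s = -306 (s = -263 - 43 = -306)
j = 81 (j = 9² = 81)
U = -301/247 (U = 301*(-1/247) = -301/247 ≈ -1.2186)
j*(U + s) = 81*(-301/247 - 306) = 81*(-75883/247) = -6146523/247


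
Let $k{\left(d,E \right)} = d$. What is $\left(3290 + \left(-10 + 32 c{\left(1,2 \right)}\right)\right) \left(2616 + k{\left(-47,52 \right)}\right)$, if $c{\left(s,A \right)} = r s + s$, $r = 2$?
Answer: $8672944$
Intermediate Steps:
$c{\left(s,A \right)} = 3 s$ ($c{\left(s,A \right)} = 2 s + s = 3 s$)
$\left(3290 + \left(-10 + 32 c{\left(1,2 \right)}\right)\right) \left(2616 + k{\left(-47,52 \right)}\right) = \left(3290 - \left(10 - 32 \cdot 3 \cdot 1\right)\right) \left(2616 - 47\right) = \left(3290 + \left(-10 + 32 \cdot 3\right)\right) 2569 = \left(3290 + \left(-10 + 96\right)\right) 2569 = \left(3290 + 86\right) 2569 = 3376 \cdot 2569 = 8672944$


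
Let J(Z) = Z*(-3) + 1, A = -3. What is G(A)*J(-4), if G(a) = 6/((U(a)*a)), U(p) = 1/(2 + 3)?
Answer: -130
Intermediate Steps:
U(p) = ⅕ (U(p) = 1/5 = ⅕)
J(Z) = 1 - 3*Z (J(Z) = -3*Z + 1 = 1 - 3*Z)
G(a) = 30/a (G(a) = 6/((a/5)) = 6*(5/a) = 30/a)
G(A)*J(-4) = (30/(-3))*(1 - 3*(-4)) = (30*(-⅓))*(1 + 12) = -10*13 = -130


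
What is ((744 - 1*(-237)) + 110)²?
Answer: 1190281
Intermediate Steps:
((744 - 1*(-237)) + 110)² = ((744 + 237) + 110)² = (981 + 110)² = 1091² = 1190281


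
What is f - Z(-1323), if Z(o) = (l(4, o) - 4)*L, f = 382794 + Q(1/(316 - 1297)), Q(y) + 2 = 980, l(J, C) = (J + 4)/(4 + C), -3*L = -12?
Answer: 506216404/1319 ≈ 3.8379e+5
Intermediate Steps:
L = 4 (L = -⅓*(-12) = 4)
l(J, C) = (4 + J)/(4 + C)
Q(y) = 978 (Q(y) = -2 + 980 = 978)
f = 383772 (f = 382794 + 978 = 383772)
Z(o) = -16 + 32/(4 + o) (Z(o) = ((4 + 4)/(4 + o) - 4)*4 = (8/(4 + o) - 4)*4 = (-4 + 8/(4 + o))*4 = -16 + 32/(4 + o))
f - Z(-1323) = 383772 - 16*(-2 - 1*(-1323))/(4 - 1323) = 383772 - 16*(-2 + 1323)/(-1319) = 383772 - 16*(-1)*1321/1319 = 383772 - 1*(-21136/1319) = 383772 + 21136/1319 = 506216404/1319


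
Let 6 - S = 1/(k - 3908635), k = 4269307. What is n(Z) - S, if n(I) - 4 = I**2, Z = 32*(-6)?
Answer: 13295091265/360672 ≈ 36862.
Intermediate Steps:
Z = -192
S = 2164031/360672 (S = 6 - 1/(4269307 - 3908635) = 6 - 1/360672 = 2164031/360672 ≈ 6.0000)
n(I) = 4 + I**2
n(Z) - S = (4 + (-192)**2) - 1*2164031/360672 = (4 + 36864) - 2164031/360672 = 36868 - 2164031/360672 = 13295091265/360672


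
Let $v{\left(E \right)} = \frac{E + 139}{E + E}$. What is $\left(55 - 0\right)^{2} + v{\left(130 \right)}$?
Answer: $\frac{786769}{260} \approx 3026.0$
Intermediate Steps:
$v{\left(E \right)} = \frac{139 + E}{2 E}$
$\left(55 - 0\right)^{2} + v{\left(130 \right)} = \left(55 - 0\right)^{2} + \frac{139 + 130}{2 \cdot 130} = \left(55 + 0\right)^{2} + \frac{1}{2} \cdot \frac{1}{130} \cdot 269 = 55^{2} + \frac{269}{260} = 3025 + \frac{269}{260} = \frac{786769}{260}$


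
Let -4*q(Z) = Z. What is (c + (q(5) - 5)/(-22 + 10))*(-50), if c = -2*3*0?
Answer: -625/24 ≈ -26.042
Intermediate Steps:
q(Z) = -Z/4
c = 0 (c = -6*0 = 0)
(c + (q(5) - 5)/(-22 + 10))*(-50) = (0 + (-¼*5 - 5)/(-22 + 10))*(-50) = (0 + (-5/4 - 5)/(-12))*(-50) = (0 - 25/4*(-1/12))*(-50) = (0 + 25/48)*(-50) = (25/48)*(-50) = -625/24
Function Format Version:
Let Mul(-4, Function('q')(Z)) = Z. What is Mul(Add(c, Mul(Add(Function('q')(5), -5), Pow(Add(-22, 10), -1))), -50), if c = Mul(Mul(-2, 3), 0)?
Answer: Rational(-625, 24) ≈ -26.042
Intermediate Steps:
Function('q')(Z) = Mul(Rational(-1, 4), Z)
c = 0 (c = Mul(-6, 0) = 0)
Mul(Add(c, Mul(Add(Function('q')(5), -5), Pow(Add(-22, 10), -1))), -50) = Mul(Add(0, Mul(Add(Mul(Rational(-1, 4), 5), -5), Pow(Add(-22, 10), -1))), -50) = Mul(Add(0, Mul(Add(Rational(-5, 4), -5), Pow(-12, -1))), -50) = Mul(Add(0, Mul(Rational(-25, 4), Rational(-1, 12))), -50) = Mul(Add(0, Rational(25, 48)), -50) = Mul(Rational(25, 48), -50) = Rational(-625, 24)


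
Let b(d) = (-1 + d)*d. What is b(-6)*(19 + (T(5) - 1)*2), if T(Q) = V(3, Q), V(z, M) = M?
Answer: 1134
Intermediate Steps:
b(d) = d*(-1 + d)
T(Q) = Q
b(-6)*(19 + (T(5) - 1)*2) = (-6*(-1 - 6))*(19 + (5 - 1)*2) = (-6*(-7))*(19 + 4*2) = 42*(19 + 8) = 42*27 = 1134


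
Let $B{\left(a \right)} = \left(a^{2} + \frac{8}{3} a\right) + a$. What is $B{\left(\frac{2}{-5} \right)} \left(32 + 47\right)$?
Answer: $- \frac{7742}{75} \approx -103.23$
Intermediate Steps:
$B{\left(a \right)} = a^{2} + \frac{11 a}{3}$ ($B{\left(a \right)} = \left(a^{2} + 8 \cdot \frac{1}{3} a\right) + a = \left(a^{2} + \frac{8 a}{3}\right) + a = a^{2} + \frac{11 a}{3}$)
$B{\left(\frac{2}{-5} \right)} \left(32 + 47\right) = \frac{\frac{2}{-5} \left(11 + 3 \frac{2}{-5}\right)}{3} \left(32 + 47\right) = \frac{2 \left(- \frac{1}{5}\right) \left(11 + 3 \cdot 2 \left(- \frac{1}{5}\right)\right)}{3} \cdot 79 = \frac{1}{3} \left(- \frac{2}{5}\right) \left(11 + 3 \left(- \frac{2}{5}\right)\right) 79 = \frac{1}{3} \left(- \frac{2}{5}\right) \left(11 - \frac{6}{5}\right) 79 = \frac{1}{3} \left(- \frac{2}{5}\right) \frac{49}{5} \cdot 79 = \left(- \frac{98}{75}\right) 79 = - \frac{7742}{75}$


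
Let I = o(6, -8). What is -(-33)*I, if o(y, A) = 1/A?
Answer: -33/8 ≈ -4.1250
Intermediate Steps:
I = -⅛ (I = 1/(-8) = -⅛ ≈ -0.12500)
-(-33)*I = -(-33)*(-1)/8 = -33*⅛ = -33/8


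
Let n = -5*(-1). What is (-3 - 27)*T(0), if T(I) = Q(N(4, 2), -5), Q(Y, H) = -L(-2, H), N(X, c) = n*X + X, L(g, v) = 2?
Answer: 60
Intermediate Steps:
n = 5
N(X, c) = 6*X (N(X, c) = 5*X + X = 6*X)
Q(Y, H) = -2 (Q(Y, H) = -1*2 = -2)
T(I) = -2
(-3 - 27)*T(0) = (-3 - 27)*(-2) = -30*(-2) = 60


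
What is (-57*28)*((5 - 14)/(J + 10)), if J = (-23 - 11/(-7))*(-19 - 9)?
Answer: 7182/305 ≈ 23.548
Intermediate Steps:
J = 600 (J = (-23 - 11*(-1/7))*(-28) = (-23 + 11/7)*(-28) = -150/7*(-28) = 600)
(-57*28)*((5 - 14)/(J + 10)) = (-57*28)*((5 - 14)/(600 + 10)) = -(-14364)/610 = -1596*(-9/610) = 7182/305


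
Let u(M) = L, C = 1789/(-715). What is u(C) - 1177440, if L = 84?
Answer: -1177356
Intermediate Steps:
C = -1789/715 (C = 1789*(-1/715) = -1789/715 ≈ -2.5021)
u(M) = 84
u(C) - 1177440 = 84 - 1177440 = -1177356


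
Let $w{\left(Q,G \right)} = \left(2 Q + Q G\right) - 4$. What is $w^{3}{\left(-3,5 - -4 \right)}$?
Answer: $-50653$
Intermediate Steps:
$w{\left(Q,G \right)} = -4 + 2 Q + G Q$ ($w{\left(Q,G \right)} = \left(2 Q + G Q\right) - 4 = -4 + 2 Q + G Q$)
$w^{3}{\left(-3,5 - -4 \right)} = \left(-4 + 2 \left(-3\right) + \left(5 - -4\right) \left(-3\right)\right)^{3} = \left(-4 - 6 + \left(5 + 4\right) \left(-3\right)\right)^{3} = \left(-4 - 6 + 9 \left(-3\right)\right)^{3} = \left(-4 - 6 - 27\right)^{3} = \left(-37\right)^{3} = -50653$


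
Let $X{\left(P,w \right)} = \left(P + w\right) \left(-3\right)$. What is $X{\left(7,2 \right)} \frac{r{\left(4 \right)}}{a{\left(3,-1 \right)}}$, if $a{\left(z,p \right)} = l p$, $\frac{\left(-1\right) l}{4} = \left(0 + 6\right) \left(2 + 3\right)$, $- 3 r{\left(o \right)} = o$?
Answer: $\frac{3}{10} \approx 0.3$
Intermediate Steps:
$X{\left(P,w \right)} = - 3 P - 3 w$
$r{\left(o \right)} = - \frac{o}{3}$
$l = -120$ ($l = - 4 \left(0 + 6\right) \left(2 + 3\right) = - 4 \cdot 6 \cdot 5 = \left(-4\right) 30 = -120$)
$a{\left(z,p \right)} = - 120 p$
$X{\left(7,2 \right)} \frac{r{\left(4 \right)}}{a{\left(3,-1 \right)}} = \left(\left(-3\right) 7 - 6\right) \frac{\left(- \frac{1}{3}\right) 4}{\left(-120\right) \left(-1\right)} = \left(-21 - 6\right) \left(- \frac{4}{3 \cdot 120}\right) = - 27 \left(\left(- \frac{4}{3}\right) \frac{1}{120}\right) = \left(-27\right) \left(- \frac{1}{90}\right) = \frac{3}{10}$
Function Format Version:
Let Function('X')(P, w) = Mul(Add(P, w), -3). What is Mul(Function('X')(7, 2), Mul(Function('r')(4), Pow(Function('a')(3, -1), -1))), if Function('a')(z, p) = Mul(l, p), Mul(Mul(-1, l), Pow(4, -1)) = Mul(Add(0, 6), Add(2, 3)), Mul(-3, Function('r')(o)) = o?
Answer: Rational(3, 10) ≈ 0.30000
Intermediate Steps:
Function('X')(P, w) = Add(Mul(-3, P), Mul(-3, w))
Function('r')(o) = Mul(Rational(-1, 3), o)
l = -120 (l = Mul(-4, Mul(Add(0, 6), Add(2, 3))) = Mul(-4, Mul(6, 5)) = Mul(-4, 30) = -120)
Function('a')(z, p) = Mul(-120, p)
Mul(Function('X')(7, 2), Mul(Function('r')(4), Pow(Function('a')(3, -1), -1))) = Mul(Add(Mul(-3, 7), Mul(-3, 2)), Mul(Mul(Rational(-1, 3), 4), Pow(Mul(-120, -1), -1))) = Mul(Add(-21, -6), Mul(Rational(-4, 3), Pow(120, -1))) = Mul(-27, Mul(Rational(-4, 3), Rational(1, 120))) = Mul(-27, Rational(-1, 90)) = Rational(3, 10)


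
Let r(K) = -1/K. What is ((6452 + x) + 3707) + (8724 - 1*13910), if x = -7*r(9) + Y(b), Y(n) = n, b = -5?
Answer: 44719/9 ≈ 4968.8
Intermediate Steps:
x = -38/9 (x = -(-7)/9 - 5 = -7*(-1/9) - 5 = 7/9 - 5 = -38/9 ≈ -4.2222)
((6452 + x) + 3707) + (8724 - 1*13910) = ((6452 - 38/9) + 3707) + (8724 - 1*13910) = (58030/9 + 3707) + (8724 - 13910) = 91393/9 - 5186 = 44719/9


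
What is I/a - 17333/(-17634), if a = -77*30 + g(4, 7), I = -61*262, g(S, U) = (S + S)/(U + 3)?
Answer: 804629879/101801082 ≈ 7.9039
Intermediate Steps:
g(S, U) = 2*S/(3 + U) (g(S, U) = (2*S)/(3 + U) = 2*S/(3 + U))
I = -15982
a = -11546/5 (a = -77*30 + 2*4/(3 + 7) = -2310 + 2*4/10 = -2310 + 2*4*(⅒) = -2310 + ⅘ = -11546/5 ≈ -2309.2)
I/a - 17333/(-17634) = -15982/(-11546/5) - 17333/(-17634) = -15982*(-5/11546) - 17333*(-1/17634) = 39955/5773 + 17333/17634 = 804629879/101801082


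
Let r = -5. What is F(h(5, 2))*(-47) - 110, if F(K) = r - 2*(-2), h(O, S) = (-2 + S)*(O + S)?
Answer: -63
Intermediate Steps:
F(K) = -1 (F(K) = -5 - 2*(-2) = -5 + 4 = -1)
F(h(5, 2))*(-47) - 110 = -1*(-47) - 110 = 47 - 110 = -63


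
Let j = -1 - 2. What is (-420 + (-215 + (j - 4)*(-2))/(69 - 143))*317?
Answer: -9788643/74 ≈ -1.3228e+5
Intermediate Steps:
j = -3
(-420 + (-215 + (j - 4)*(-2))/(69 - 143))*317 = (-420 + (-215 + (-3 - 4)*(-2))/(69 - 143))*317 = (-420 + (-215 - 7*(-2))/(-74))*317 = (-420 + (-215 + 14)*(-1/74))*317 = (-420 - 201*(-1/74))*317 = (-420 + 201/74)*317 = -30879/74*317 = -9788643/74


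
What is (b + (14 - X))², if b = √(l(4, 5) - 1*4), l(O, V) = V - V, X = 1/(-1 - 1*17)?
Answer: 62713/324 + 506*I/9 ≈ 193.56 + 56.222*I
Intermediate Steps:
X = -1/18 (X = 1/(-1 - 17) = 1/(-18) = -1/18 ≈ -0.055556)
l(O, V) = 0
b = 2*I (b = √(0 - 1*4) = √(0 - 4) = √(-4) = 2*I ≈ 2.0*I)
(b + (14 - X))² = (2*I + (14 - 1*(-1/18)))² = (2*I + (14 + 1/18))² = (2*I + 253/18)² = (253/18 + 2*I)²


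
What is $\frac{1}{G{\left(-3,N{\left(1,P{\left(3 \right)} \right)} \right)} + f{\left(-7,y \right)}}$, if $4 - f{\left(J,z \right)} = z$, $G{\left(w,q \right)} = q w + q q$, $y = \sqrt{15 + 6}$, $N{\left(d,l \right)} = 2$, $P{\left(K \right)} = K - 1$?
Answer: $- \frac{2}{17} - \frac{\sqrt{21}}{17} \approx -0.38721$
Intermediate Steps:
$P{\left(K \right)} = -1 + K$
$y = \sqrt{21} \approx 4.5826$
$G{\left(w,q \right)} = q^{2} + q w$ ($G{\left(w,q \right)} = q w + q^{2} = q^{2} + q w$)
$f{\left(J,z \right)} = 4 - z$
$\frac{1}{G{\left(-3,N{\left(1,P{\left(3 \right)} \right)} \right)} + f{\left(-7,y \right)}} = \frac{1}{2 \left(2 - 3\right) + \left(4 - \sqrt{21}\right)} = \frac{1}{2 \left(-1\right) + \left(4 - \sqrt{21}\right)} = \frac{1}{-2 + \left(4 - \sqrt{21}\right)} = \frac{1}{2 - \sqrt{21}}$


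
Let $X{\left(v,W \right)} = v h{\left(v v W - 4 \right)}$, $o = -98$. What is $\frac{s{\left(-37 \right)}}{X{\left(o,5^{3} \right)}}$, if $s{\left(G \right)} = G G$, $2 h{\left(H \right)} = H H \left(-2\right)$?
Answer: $\frac{1369}{141236683309568} \approx 9.693 \cdot 10^{-12}$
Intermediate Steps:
$h{\left(H \right)} = - H^{2}$ ($h{\left(H \right)} = \frac{H H \left(-2\right)}{2} = \frac{H^{2} \left(-2\right)}{2} = \frac{\left(-2\right) H^{2}}{2} = - H^{2}$)
$s{\left(G \right)} = G^{2}$
$X{\left(v,W \right)} = - v \left(-4 + W v^{2}\right)^{2}$ ($X{\left(v,W \right)} = v \left(- \left(v v W - 4\right)^{2}\right) = v \left(- \left(v^{2} W - 4\right)^{2}\right) = v \left(- \left(W v^{2} - 4\right)^{2}\right) = v \left(- \left(-4 + W v^{2}\right)^{2}\right) = - v \left(-4 + W v^{2}\right)^{2}$)
$\frac{s{\left(-37 \right)}}{X{\left(o,5^{3} \right)}} = \frac{\left(-37\right)^{2}}{\left(-1\right) \left(-98\right) \left(-4 + 5^{3} \left(-98\right)^{2}\right)^{2}} = \frac{1369}{\left(-1\right) \left(-98\right) \left(-4 + 125 \cdot 9604\right)^{2}} = \frac{1369}{\left(-1\right) \left(-98\right) \left(-4 + 1200500\right)^{2}} = \frac{1369}{\left(-1\right) \left(-98\right) 1200496^{2}} = \frac{1369}{\left(-1\right) \left(-98\right) 1441190646016} = \frac{1369}{141236683309568}$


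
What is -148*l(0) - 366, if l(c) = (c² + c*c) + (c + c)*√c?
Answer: -366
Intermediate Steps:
l(c) = 2*c² + 2*c^(3/2) (l(c) = (c² + c²) + (2*c)*√c = 2*c² + 2*c^(3/2))
-148*l(0) - 366 = -148*(2*0² + 2*0^(3/2)) - 366 = -148*(2*0 + 2*0) - 366 = -148*(0 + 0) - 366 = -148*0 - 366 = 0 - 366 = -366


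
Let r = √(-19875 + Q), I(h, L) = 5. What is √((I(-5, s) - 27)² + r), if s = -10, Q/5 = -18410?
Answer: √(484 + 55*I*√37) ≈ 23.156 + 7.224*I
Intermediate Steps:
Q = -92050 (Q = 5*(-18410) = -92050)
r = 55*I*√37 (r = √(-19875 - 92050) = √(-111925) = 55*I*√37 ≈ 334.55*I)
√((I(-5, s) - 27)² + r) = √((5 - 27)² + 55*I*√37) = √((-22)² + 55*I*√37) = √(484 + 55*I*√37)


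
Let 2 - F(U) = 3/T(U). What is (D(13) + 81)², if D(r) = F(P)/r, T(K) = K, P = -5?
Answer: 164836/25 ≈ 6593.4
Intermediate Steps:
F(U) = 2 - 3/U
D(r) = 13/(5*r) (D(r) = (2 - 3/(-5))/r = (2 - 3*(-⅕))/r = (2 + ⅗)/r = 13/(5*r))
(D(13) + 81)² = ((13/5)/13 + 81)² = ((13/5)*(1/13) + 81)² = (⅕ + 81)² = (406/5)² = 164836/25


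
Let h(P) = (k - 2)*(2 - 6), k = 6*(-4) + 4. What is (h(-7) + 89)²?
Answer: 31329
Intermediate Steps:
k = -20 (k = -24 + 4 = -20)
h(P) = 88 (h(P) = (-20 - 2)*(2 - 6) = -22*(-4) = 88)
(h(-7) + 89)² = (88 + 89)² = 177² = 31329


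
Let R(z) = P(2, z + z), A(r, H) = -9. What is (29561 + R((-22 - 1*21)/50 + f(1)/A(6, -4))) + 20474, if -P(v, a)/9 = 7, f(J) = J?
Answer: 49972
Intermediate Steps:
P(v, a) = -63 (P(v, a) = -9*7 = -63)
R(z) = -63
(29561 + R((-22 - 1*21)/50 + f(1)/A(6, -4))) + 20474 = (29561 - 63) + 20474 = 29498 + 20474 = 49972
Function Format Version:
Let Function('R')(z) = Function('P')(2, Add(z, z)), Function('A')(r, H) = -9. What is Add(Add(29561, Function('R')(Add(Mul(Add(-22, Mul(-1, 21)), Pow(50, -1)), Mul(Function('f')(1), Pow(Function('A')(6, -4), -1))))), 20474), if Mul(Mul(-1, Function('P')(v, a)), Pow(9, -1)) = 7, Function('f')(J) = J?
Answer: 49972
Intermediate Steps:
Function('P')(v, a) = -63 (Function('P')(v, a) = Mul(-9, 7) = -63)
Function('R')(z) = -63
Add(Add(29561, Function('R')(Add(Mul(Add(-22, Mul(-1, 21)), Pow(50, -1)), Mul(Function('f')(1), Pow(Function('A')(6, -4), -1))))), 20474) = Add(Add(29561, -63), 20474) = Add(29498, 20474) = 49972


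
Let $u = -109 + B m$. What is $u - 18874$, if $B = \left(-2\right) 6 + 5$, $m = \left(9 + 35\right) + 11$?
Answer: $-19368$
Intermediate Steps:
$m = 55$ ($m = 44 + 11 = 55$)
$B = -7$ ($B = -12 + 5 = -7$)
$u = -494$ ($u = -109 - 385 = -494$)
$u - 18874 = -494 - 18874 = -19368$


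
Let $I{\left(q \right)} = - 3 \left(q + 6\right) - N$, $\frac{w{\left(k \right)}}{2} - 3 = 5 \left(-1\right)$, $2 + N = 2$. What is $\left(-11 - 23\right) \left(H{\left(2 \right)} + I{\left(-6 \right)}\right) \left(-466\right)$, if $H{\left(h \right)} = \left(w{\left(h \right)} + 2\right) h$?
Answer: $-63376$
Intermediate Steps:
$N = 0$ ($N = -2 + 2 = 0$)
$w{\left(k \right)} = -4$ ($w{\left(k \right)} = 6 + 2 \cdot 5 \left(-1\right) = 6 + 2 \left(-5\right) = 6 - 10 = -4$)
$I{\left(q \right)} = -18 - 3 q$ ($I{\left(q \right)} = - 3 \left(q + 6\right) - 0 = - 3 \left(6 + q\right) + 0 = \left(-18 - 3 q\right) + 0 = -18 - 3 q$)
$H{\left(h \right)} = - 2 h$ ($H{\left(h \right)} = \left(-4 + 2\right) h = - 2 h$)
$\left(-11 - 23\right) \left(H{\left(2 \right)} + I{\left(-6 \right)}\right) \left(-466\right) = \left(-11 - 23\right) \left(\left(-2\right) 2 - 0\right) \left(-466\right) = - 34 \left(-4 + \left(-18 + 18\right)\right) \left(-466\right) = - 34 \left(-4 + 0\right) \left(-466\right) = \left(-34\right) \left(-4\right) \left(-466\right) = 136 \left(-466\right) = -63376$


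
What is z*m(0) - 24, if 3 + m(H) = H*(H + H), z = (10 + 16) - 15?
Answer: -57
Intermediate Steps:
z = 11 (z = 26 - 15 = 11)
m(H) = -3 + 2*H² (m(H) = -3 + H*(H + H) = -3 + H*(2*H) = -3 + 2*H²)
z*m(0) - 24 = 11*(-3 + 2*0²) - 24 = 11*(-3 + 2*0) - 24 = 11*(-3 + 0) - 24 = 11*(-3) - 24 = -33 - 24 = -57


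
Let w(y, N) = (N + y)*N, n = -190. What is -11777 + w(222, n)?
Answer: -17857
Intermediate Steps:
w(y, N) = N*(N + y)
-11777 + w(222, n) = -11777 - 190*(-190 + 222) = -11777 - 190*32 = -11777 - 6080 = -17857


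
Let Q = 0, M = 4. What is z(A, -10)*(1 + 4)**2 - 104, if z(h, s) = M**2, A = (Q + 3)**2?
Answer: 296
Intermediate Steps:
A = 9 (A = (0 + 3)**2 = 3**2 = 9)
z(h, s) = 16 (z(h, s) = 4**2 = 16)
z(A, -10)*(1 + 4)**2 - 104 = 16*(1 + 4)**2 - 104 = 16*5**2 - 104 = 16*25 - 104 = 400 - 104 = 296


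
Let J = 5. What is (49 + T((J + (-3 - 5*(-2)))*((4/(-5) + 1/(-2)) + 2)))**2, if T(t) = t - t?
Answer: 2401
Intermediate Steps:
T(t) = 0
(49 + T((J + (-3 - 5*(-2)))*((4/(-5) + 1/(-2)) + 2)))**2 = (49 + 0)**2 = 49**2 = 2401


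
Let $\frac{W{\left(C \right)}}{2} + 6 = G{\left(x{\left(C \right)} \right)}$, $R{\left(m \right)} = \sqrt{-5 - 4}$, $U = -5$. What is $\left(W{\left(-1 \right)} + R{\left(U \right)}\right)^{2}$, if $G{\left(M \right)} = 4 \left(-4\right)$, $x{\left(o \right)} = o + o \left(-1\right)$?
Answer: $1927 - 264 i \approx 1927.0 - 264.0 i$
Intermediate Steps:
$x{\left(o \right)} = 0$ ($x{\left(o \right)} = o - o = 0$)
$G{\left(M \right)} = -16$
$R{\left(m \right)} = 3 i$ ($R{\left(m \right)} = \sqrt{-9} = 3 i$)
$W{\left(C \right)} = -44$ ($W{\left(C \right)} = -12 + 2 \left(-16\right) = -12 - 32 = -44$)
$\left(W{\left(-1 \right)} + R{\left(U \right)}\right)^{2} = \left(-44 + 3 i\right)^{2}$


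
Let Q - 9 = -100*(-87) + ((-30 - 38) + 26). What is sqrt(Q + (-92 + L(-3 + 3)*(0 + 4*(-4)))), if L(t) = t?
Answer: 35*sqrt(7) ≈ 92.601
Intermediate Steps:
Q = 8667 (Q = 9 + (-100*(-87) + ((-30 - 38) + 26)) = 9 + (8700 + (-68 + 26)) = 9 + (8700 - 42) = 9 + 8658 = 8667)
sqrt(Q + (-92 + L(-3 + 3)*(0 + 4*(-4)))) = sqrt(8667 + (-92 + (-3 + 3)*(0 + 4*(-4)))) = sqrt(8667 + (-92 + 0*(0 - 16))) = sqrt(8667 + (-92 + 0*(-16))) = sqrt(8667 + (-92 + 0)) = sqrt(8667 - 92) = sqrt(8575) = 35*sqrt(7)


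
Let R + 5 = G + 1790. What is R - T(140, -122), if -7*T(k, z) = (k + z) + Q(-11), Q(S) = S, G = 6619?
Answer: 8405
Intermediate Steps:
T(k, z) = 11/7 - k/7 - z/7 (T(k, z) = -((k + z) - 11)/7 = -(-11 + k + z)/7 = 11/7 - k/7 - z/7)
R = 8404 (R = -5 + (6619 + 1790) = -5 + 8409 = 8404)
R - T(140, -122) = 8404 - (11/7 - ⅐*140 - ⅐*(-122)) = 8404 - (11/7 - 20 + 122/7) = 8404 - 1*(-1) = 8404 + 1 = 8405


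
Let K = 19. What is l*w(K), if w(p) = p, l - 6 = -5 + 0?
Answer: 19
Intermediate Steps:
l = 1 (l = 6 + (-5 + 0) = 6 - 5 = 1)
l*w(K) = 1*19 = 19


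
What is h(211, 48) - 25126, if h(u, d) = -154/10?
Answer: -125707/5 ≈ -25141.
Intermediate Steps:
h(u, d) = -77/5 (h(u, d) = -154*⅒ = -77/5)
h(211, 48) - 25126 = -77/5 - 25126 = -125707/5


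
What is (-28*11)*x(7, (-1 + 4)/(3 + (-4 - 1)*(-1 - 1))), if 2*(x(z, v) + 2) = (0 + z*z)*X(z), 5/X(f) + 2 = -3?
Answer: 8162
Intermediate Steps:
X(f) = -1 (X(f) = 5/(-2 - 3) = 5/(-5) = 5*(-1/5) = -1)
x(z, v) = -2 - z**2/2 (x(z, v) = -2 + ((0 + z*z)*(-1))/2 = -2 + ((0 + z**2)*(-1))/2 = -2 + (z**2*(-1))/2 = -2 + (-z**2)/2 = -2 - z**2/2)
(-28*11)*x(7, (-1 + 4)/(3 + (-4 - 1)*(-1 - 1))) = (-28*11)*(-2 - 1/2*7**2) = -308*(-2 - 1/2*49) = -308*(-2 - 49/2) = -308*(-53/2) = 8162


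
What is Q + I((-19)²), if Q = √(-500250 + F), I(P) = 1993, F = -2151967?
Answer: 1993 + I*√2652217 ≈ 1993.0 + 1628.6*I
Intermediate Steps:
Q = I*√2652217 (Q = √(-500250 - 2151967) = √(-2652217) = I*√2652217 ≈ 1628.6*I)
Q + I((-19)²) = I*√2652217 + 1993 = 1993 + I*√2652217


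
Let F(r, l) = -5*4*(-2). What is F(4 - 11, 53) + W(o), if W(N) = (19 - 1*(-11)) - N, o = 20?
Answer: 50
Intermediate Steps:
F(r, l) = 40 (F(r, l) = -20*(-2) = 40)
W(N) = 30 - N (W(N) = (19 + 11) - N = 30 - N)
F(4 - 11, 53) + W(o) = 40 + (30 - 1*20) = 40 + (30 - 20) = 40 + 10 = 50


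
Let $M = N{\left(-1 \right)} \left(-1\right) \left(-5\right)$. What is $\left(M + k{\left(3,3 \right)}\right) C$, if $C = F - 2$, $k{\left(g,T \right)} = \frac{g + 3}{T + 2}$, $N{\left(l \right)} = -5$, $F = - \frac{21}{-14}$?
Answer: $\frac{119}{10} \approx 11.9$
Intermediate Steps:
$F = \frac{3}{2}$ ($F = \left(-21\right) \left(- \frac{1}{14}\right) = \frac{3}{2} \approx 1.5$)
$M = -25$ ($M = \left(-5\right) \left(-1\right) \left(-5\right) = 5 \left(-5\right) = -25$)
$k{\left(g,T \right)} = \frac{3 + g}{2 + T}$
$C = - \frac{1}{2}$ ($C = \frac{3}{2} - 2 = - \frac{1}{2} \approx -0.5$)
$\left(M + k{\left(3,3 \right)}\right) C = \left(-25 + \frac{3 + 3}{2 + 3}\right) \left(- \frac{1}{2}\right) = \left(-25 + \frac{1}{5} \cdot 6\right) \left(- \frac{1}{2}\right) = \left(-25 + \frac{6}{5}\right) \left(- \frac{1}{2}\right) = \left(- \frac{119}{5}\right) \left(- \frac{1}{2}\right) = \frac{119}{10}$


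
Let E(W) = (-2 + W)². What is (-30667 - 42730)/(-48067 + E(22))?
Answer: 73397/47667 ≈ 1.5398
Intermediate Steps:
(-30667 - 42730)/(-48067 + E(22)) = (-30667 - 42730)/(-48067 + (-2 + 22)²) = -73397/(-48067 + 20²) = -73397/(-48067 + 400) = -73397/(-47667) = -73397*(-1/47667) = 73397/47667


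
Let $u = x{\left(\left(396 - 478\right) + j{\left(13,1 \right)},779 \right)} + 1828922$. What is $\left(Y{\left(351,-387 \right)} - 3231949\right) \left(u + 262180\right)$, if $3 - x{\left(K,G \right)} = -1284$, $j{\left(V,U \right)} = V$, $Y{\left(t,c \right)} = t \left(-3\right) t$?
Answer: $-7535847787728$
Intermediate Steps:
$Y{\left(t,c \right)} = - 3 t^{2}$ ($Y{\left(t,c \right)} = - 3 t t = - 3 t^{2}$)
$x{\left(K,G \right)} = 1287$ ($x{\left(K,G \right)} = 3 - -1284 = 3 + 1284 = 1287$)
$u = 1830209$ ($u = 1287 + 1828922 = 1830209$)
$\left(Y{\left(351,-387 \right)} - 3231949\right) \left(u + 262180\right) = \left(- 3 \cdot 351^{2} - 3231949\right) \left(1830209 + 262180\right) = \left(\left(-3\right) 123201 - 3231949\right) 2092389 = \left(-369603 - 3231949\right) 2092389 = \left(-3601552\right) 2092389 = -7535847787728$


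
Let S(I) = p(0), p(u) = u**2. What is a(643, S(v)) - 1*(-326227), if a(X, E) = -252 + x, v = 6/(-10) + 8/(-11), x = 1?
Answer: 325976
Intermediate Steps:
v = -73/55 (v = 6*(-1/10) + 8*(-1/11) = -3/5 - 8/11 = -73/55 ≈ -1.3273)
S(I) = 0 (S(I) = 0**2 = 0)
a(X, E) = -251 (a(X, E) = -252 + 1 = -251)
a(643, S(v)) - 1*(-326227) = -251 - 1*(-326227) = -251 + 326227 = 325976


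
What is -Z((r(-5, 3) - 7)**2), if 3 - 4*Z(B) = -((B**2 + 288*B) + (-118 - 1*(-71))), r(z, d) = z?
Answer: -15541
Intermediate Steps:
Z(B) = -11 + 72*B + B**2/4 (Z(B) = 3/4 - (-1)*((B**2 + 288*B) + (-118 - 1*(-71)))/4 = 3/4 - (-1)*((B**2 + 288*B) + (-118 + 71))/4 = 3/4 - (-1)*((B**2 + 288*B) - 47)/4 = 3/4 - (-1)*(-47 + B**2 + 288*B)/4 = 3/4 - (47 - B**2 - 288*B)/4 = 3/4 + (-47/4 + 72*B + B**2/4) = -11 + 72*B + B**2/4)
-Z((r(-5, 3) - 7)**2) = -(-11 + 72*(-5 - 7)**2 + ((-5 - 7)**2)**2/4) = -(-11 + 72*(-12)**2 + ((-12)**2)**2/4) = -(-11 + 72*144 + (1/4)*144**2) = -(-11 + 10368 + (1/4)*20736) = -(-11 + 10368 + 5184) = -1*15541 = -15541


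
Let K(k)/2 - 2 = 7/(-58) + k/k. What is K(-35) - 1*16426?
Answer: -476187/29 ≈ -16420.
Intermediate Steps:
K(k) = 167/29 (K(k) = 4 + 2*(7/(-58) + k/k) = 4 + 2*(7*(-1/58) + 1) = 4 + 2*(-7/58 + 1) = 4 + 2*(51/58) = 4 + 51/29 = 167/29)
K(-35) - 1*16426 = 167/29 - 1*16426 = 167/29 - 16426 = -476187/29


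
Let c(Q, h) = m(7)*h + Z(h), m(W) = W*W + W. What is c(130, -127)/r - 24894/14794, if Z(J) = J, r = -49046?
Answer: -556928679/362793262 ≈ -1.5351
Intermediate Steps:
m(W) = W + W² (m(W) = W² + W = W + W²)
c(Q, h) = 57*h (c(Q, h) = (7*(1 + 7))*h + h = (7*8)*h + h = 56*h + h = 57*h)
c(130, -127)/r - 24894/14794 = (57*(-127))/(-49046) - 24894/14794 = -7239*(-1/49046) - 24894*1/14794 = 7239/49046 - 12447/7397 = -556928679/362793262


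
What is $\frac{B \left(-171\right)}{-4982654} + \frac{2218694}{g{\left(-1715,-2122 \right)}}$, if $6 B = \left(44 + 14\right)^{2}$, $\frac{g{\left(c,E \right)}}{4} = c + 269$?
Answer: $- \frac{2763607499665}{7204917684} \approx -383.57$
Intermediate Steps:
$g{\left(c,E \right)} = 1076 + 4 c$ ($g{\left(c,E \right)} = 4 \left(c + 269\right) = 4 \left(269 + c\right) = 1076 + 4 c$)
$B = \frac{1682}{3}$ ($B = \frac{\left(44 + 14\right)^{2}}{6} = \frac{58^{2}}{6} = \frac{1}{6} \cdot 3364 = \frac{1682}{3} \approx 560.67$)
$\frac{B \left(-171\right)}{-4982654} + \frac{2218694}{g{\left(-1715,-2122 \right)}} = \frac{\frac{1682}{3} \left(-171\right)}{-4982654} + \frac{2218694}{1076 + 4 \left(-1715\right)} = \left(-95874\right) \left(- \frac{1}{4982654}\right) + \frac{2218694}{1076 - 6860} = \frac{47937}{2491327} + \frac{2218694}{-5784} = \frac{47937}{2491327} + 2218694 \left(- \frac{1}{5784}\right) = \frac{47937}{2491327} - \frac{1109347}{2892} = - \frac{2763607499665}{7204917684}$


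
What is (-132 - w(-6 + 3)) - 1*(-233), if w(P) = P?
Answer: 104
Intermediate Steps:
(-132 - w(-6 + 3)) - 1*(-233) = (-132 - (-6 + 3)) - 1*(-233) = (-132 - 1*(-3)) + 233 = (-132 + 3) + 233 = -129 + 233 = 104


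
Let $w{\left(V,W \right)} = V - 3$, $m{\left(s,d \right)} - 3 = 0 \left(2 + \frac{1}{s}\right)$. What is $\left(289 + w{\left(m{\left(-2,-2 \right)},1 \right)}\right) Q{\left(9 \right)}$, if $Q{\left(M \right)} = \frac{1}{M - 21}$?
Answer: $- \frac{289}{12} \approx -24.083$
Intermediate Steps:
$m{\left(s,d \right)} = 3$ ($m{\left(s,d \right)} = 3 + 0 \left(2 + \frac{1}{s}\right) = 3 + 0 = 3$)
$Q{\left(M \right)} = \frac{1}{-21 + M}$
$w{\left(V,W \right)} = -3 + V$
$\left(289 + w{\left(m{\left(-2,-2 \right)},1 \right)}\right) Q{\left(9 \right)} = \frac{289 + \left(-3 + 3\right)}{-21 + 9} = \frac{289 + 0}{-12} = 289 \left(- \frac{1}{12}\right) = - \frac{289}{12}$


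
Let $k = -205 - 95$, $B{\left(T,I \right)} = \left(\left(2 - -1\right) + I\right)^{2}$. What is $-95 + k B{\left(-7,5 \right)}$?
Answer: $-19295$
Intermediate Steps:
$B{\left(T,I \right)} = \left(3 + I\right)^{2}$ ($B{\left(T,I \right)} = \left(\left(2 + 1\right) + I\right)^{2} = \left(3 + I\right)^{2}$)
$k = -300$
$-95 + k B{\left(-7,5 \right)} = -95 - 300 \left(3 + 5\right)^{2} = -95 - 300 \cdot 8^{2} = -95 - 19200 = -19295$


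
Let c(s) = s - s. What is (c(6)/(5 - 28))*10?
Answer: 0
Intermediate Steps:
c(s) = 0
(c(6)/(5 - 28))*10 = (0/(5 - 28))*10 = (0/(-23))*10 = (0*(-1/23))*10 = 0*10 = 0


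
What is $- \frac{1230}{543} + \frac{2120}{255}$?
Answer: $\frac{55834}{9231} \approx 6.0485$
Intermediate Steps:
$- \frac{1230}{543} + \frac{2120}{255} = \left(-1230\right) \frac{1}{543} + 2120 \cdot \frac{1}{255} = - \frac{410}{181} + \frac{424}{51} = \frac{55834}{9231}$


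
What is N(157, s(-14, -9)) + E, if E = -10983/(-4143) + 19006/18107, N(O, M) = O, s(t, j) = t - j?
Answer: 4018442432/25005767 ≈ 160.70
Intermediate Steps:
E = 92537013/25005767 (E = -10983*(-1/4143) + 19006*(1/18107) = 3661/1381 + 19006/18107 = 92537013/25005767 ≈ 3.7006)
N(157, s(-14, -9)) + E = 157 + 92537013/25005767 = 4018442432/25005767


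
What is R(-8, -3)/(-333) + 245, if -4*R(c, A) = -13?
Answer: 326327/1332 ≈ 244.99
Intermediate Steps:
R(c, A) = 13/4 (R(c, A) = -1/4*(-13) = 13/4)
R(-8, -3)/(-333) + 245 = (13/4)/(-333) + 245 = -1/333*13/4 + 245 = -13/1332 + 245 = 326327/1332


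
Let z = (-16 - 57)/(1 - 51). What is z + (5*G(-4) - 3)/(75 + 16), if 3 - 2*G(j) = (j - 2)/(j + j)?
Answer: 3871/2600 ≈ 1.4888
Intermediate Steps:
G(j) = 3/2 - (-2 + j)/(4*j) (G(j) = 3/2 - (j - 2)/(2*(j + j)) = 3/2 - (-2 + j)/(2*(2*j)) = 3/2 - (-2 + j)*1/(2*j)/2 = 3/2 - (-2 + j)/(4*j))
z = 73/50 (z = -73/(-50) = -73*(-1/50) = 73/50 ≈ 1.4600)
z + (5*G(-4) - 3)/(75 + 16) = 73/50 + (5*((¼)*(2 + 5*(-4))/(-4)) - 3)/(75 + 16) = 73/50 + (5*((¼)*(-¼)*(2 - 20)) - 3)/91 = 73/50 + (5*((¼)*(-¼)*(-18)) - 3)/91 = 73/50 + (5*(9/8) - 3)/91 = 73/50 + (45/8 - 3)/91 = 73/50 + (1/91)*(21/8) = 73/50 + 3/104 = 3871/2600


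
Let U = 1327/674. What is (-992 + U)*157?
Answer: -104763117/674 ≈ -1.5544e+5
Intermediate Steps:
U = 1327/674 (U = 1327*(1/674) = 1327/674 ≈ 1.9688)
(-992 + U)*157 = (-992 + 1327/674)*157 = -667281/674*157 = -104763117/674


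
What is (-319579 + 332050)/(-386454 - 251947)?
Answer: -12471/638401 ≈ -0.019535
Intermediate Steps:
(-319579 + 332050)/(-386454 - 251947) = 12471/(-638401) = 12471*(-1/638401) = -12471/638401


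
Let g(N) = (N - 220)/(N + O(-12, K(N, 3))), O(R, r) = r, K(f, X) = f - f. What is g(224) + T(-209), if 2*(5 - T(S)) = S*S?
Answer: -1222787/56 ≈ -21835.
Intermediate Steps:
K(f, X) = 0
T(S) = 5 - S**2/2 (T(S) = 5 - S*S/2 = 5 - S**2/2)
g(N) = (-220 + N)/N (g(N) = (N - 220)/(N + 0) = (-220 + N)/N)
g(224) + T(-209) = (-220 + 224)/224 + (5 - 1/2*(-209)**2) = (1/224)*4 + (5 - 1/2*43681) = 1/56 + (5 - 43681/2) = 1/56 - 43671/2 = -1222787/56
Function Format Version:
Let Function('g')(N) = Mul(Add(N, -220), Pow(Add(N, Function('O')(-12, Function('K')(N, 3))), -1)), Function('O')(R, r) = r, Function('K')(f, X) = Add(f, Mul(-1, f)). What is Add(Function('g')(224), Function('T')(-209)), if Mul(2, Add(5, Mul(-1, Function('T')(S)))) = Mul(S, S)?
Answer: Rational(-1222787, 56) ≈ -21835.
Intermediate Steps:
Function('K')(f, X) = 0
Function('T')(S) = Add(5, Mul(Rational(-1, 2), Pow(S, 2))) (Function('T')(S) = Add(5, Mul(Rational(-1, 2), Mul(S, S))) = Add(5, Mul(Rational(-1, 2), Pow(S, 2))))
Function('g')(N) = Mul(Pow(N, -1), Add(-220, N)) (Function('g')(N) = Mul(Add(N, -220), Pow(Add(N, 0), -1)) = Mul(Add(-220, N), Pow(N, -1)) = Mul(Pow(N, -1), Add(-220, N)))
Add(Function('g')(224), Function('T')(-209)) = Add(Mul(Pow(224, -1), Add(-220, 224)), Add(5, Mul(Rational(-1, 2), Pow(-209, 2)))) = Add(Mul(Rational(1, 224), 4), Add(5, Mul(Rational(-1, 2), 43681))) = Add(Rational(1, 56), Add(5, Rational(-43681, 2))) = Add(Rational(1, 56), Rational(-43671, 2)) = Rational(-1222787, 56)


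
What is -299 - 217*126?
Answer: -27641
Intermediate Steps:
-299 - 217*126 = -299 - 27342 = -27641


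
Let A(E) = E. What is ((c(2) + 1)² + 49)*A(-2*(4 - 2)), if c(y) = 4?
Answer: -296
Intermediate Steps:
((c(2) + 1)² + 49)*A(-2*(4 - 2)) = ((4 + 1)² + 49)*(-2*(4 - 2)) = (5² + 49)*(-2*2) = (25 + 49)*(-4) = 74*(-4) = -296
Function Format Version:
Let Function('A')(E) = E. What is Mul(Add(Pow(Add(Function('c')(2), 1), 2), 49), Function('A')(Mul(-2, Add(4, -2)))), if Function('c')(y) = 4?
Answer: -296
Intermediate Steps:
Mul(Add(Pow(Add(Function('c')(2), 1), 2), 49), Function('A')(Mul(-2, Add(4, -2)))) = Mul(Add(Pow(Add(4, 1), 2), 49), Mul(-2, Add(4, -2))) = Mul(Add(Pow(5, 2), 49), Mul(-2, 2)) = Mul(Add(25, 49), -4) = Mul(74, -4) = -296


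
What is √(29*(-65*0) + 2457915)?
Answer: √2457915 ≈ 1567.8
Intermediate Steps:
√(29*(-65*0) + 2457915) = √(29*0 + 2457915) = √(0 + 2457915) = √2457915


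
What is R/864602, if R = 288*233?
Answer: 33552/432301 ≈ 0.077613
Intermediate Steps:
R = 67104
R/864602 = 67104/864602 = 67104*(1/864602) = 33552/432301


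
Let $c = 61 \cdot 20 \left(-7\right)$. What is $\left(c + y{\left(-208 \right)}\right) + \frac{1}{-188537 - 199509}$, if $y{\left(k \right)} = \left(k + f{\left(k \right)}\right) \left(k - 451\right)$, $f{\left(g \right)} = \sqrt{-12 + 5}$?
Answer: $\frac{49876328471}{388046} - 659 i \sqrt{7} \approx 1.2853 \cdot 10^{5} - 1743.6 i$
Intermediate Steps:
$c = -8540$ ($c = 1220 \left(-7\right) = -8540$)
$f{\left(g \right)} = i \sqrt{7}$ ($f{\left(g \right)} = \sqrt{-7} = i \sqrt{7}$)
$y{\left(k \right)} = \left(-451 + k\right) \left(k + i \sqrt{7}\right)$ ($y{\left(k \right)} = \left(k + i \sqrt{7}\right) \left(k - 451\right) = \left(k + i \sqrt{7}\right) \left(-451 + k\right) = \left(-451 + k\right) \left(k + i \sqrt{7}\right)$)
$\left(c + y{\left(-208 \right)}\right) + \frac{1}{-188537 - 199509} = \left(-8540 + \left(\left(-208\right)^{2} - -93808 - 451 i \sqrt{7} + i \left(-208\right) \sqrt{7}\right)\right) + \frac{1}{-188537 - 199509} = \left(-8540 + \left(43264 + 93808 - 451 i \sqrt{7} - 208 i \sqrt{7}\right)\right) + \frac{1}{-388046} = \left(-8540 + \left(137072 - 659 i \sqrt{7}\right)\right) - \frac{1}{388046} = \left(128532 - 659 i \sqrt{7}\right) - \frac{1}{388046} = \frac{49876328471}{388046} - 659 i \sqrt{7}$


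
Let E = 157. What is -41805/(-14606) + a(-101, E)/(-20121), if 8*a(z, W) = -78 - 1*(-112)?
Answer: 1682192659/587774652 ≈ 2.8620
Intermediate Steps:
a(z, W) = 17/4 (a(z, W) = (-78 - 1*(-112))/8 = (-78 + 112)/8 = (1/8)*34 = 17/4)
-41805/(-14606) + a(-101, E)/(-20121) = -41805/(-14606) + (17/4)/(-20121) = -41805*(-1/14606) + (17/4)*(-1/20121) = 41805/14606 - 17/80484 = 1682192659/587774652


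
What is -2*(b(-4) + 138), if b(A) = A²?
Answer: -308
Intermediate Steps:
-2*(b(-4) + 138) = -2*((-4)² + 138) = -2*(16 + 138) = -2*154 = -308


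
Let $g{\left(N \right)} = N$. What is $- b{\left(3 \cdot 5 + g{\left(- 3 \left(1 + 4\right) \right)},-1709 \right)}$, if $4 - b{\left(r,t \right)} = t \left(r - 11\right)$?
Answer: $18795$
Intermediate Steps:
$b{\left(r,t \right)} = 4 - t \left(-11 + r\right)$ ($b{\left(r,t \right)} = 4 - t \left(r - 11\right) = 4 - t \left(-11 + r\right)$)
$- b{\left(3 \cdot 5 + g{\left(- 3 \left(1 + 4\right) \right)},-1709 \right)} = - (4 + 11 \left(-1709\right) - \left(3 \cdot 5 - 3 \left(1 + 4\right)\right) \left(-1709\right)) = - (4 - 18799 - \left(15 - 15\right) \left(-1709\right)) = - (4 - 18799 - 0 \left(-1709\right)) = - (4 - 18799 + 0) = \left(-1\right) \left(-18795\right) = 18795$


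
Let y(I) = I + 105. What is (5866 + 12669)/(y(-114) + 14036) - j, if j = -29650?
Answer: 415919085/14027 ≈ 29651.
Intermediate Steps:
y(I) = 105 + I
(5866 + 12669)/(y(-114) + 14036) - j = (5866 + 12669)/((105 - 114) + 14036) - 1*(-29650) = 18535/(-9 + 14036) + 29650 = 18535/14027 + 29650 = 415919085/14027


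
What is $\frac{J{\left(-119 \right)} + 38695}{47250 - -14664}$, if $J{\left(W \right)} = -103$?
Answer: $\frac{6432}{10319} \approx 0.62332$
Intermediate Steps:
$\frac{J{\left(-119 \right)} + 38695}{47250 - -14664} = \frac{-103 + 38695}{47250 - -14664} = \frac{38592}{47250 + 14664} = \frac{38592}{61914} = 38592 \cdot \frac{1}{61914} = \frac{6432}{10319}$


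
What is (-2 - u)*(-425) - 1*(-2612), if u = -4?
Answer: 1762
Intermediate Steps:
(-2 - u)*(-425) - 1*(-2612) = (-2 - 1*(-4))*(-425) - 1*(-2612) = (-2 + 4)*(-425) + 2612 = 2*(-425) + 2612 = -850 + 2612 = 1762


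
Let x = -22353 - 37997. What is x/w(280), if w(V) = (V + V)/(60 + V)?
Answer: -512975/14 ≈ -36641.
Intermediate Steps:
w(V) = 2*V/(60 + V) (w(V) = (2*V)/(60 + V) = 2*V/(60 + V))
x = -60350
x/w(280) = -60350/(2*280/(60 + 280)) = -60350/(2*280/340) = -60350/(2*280*(1/340)) = -60350/28/17 = -60350*17/28 = -512975/14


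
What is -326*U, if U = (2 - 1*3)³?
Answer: 326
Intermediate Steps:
U = -1 (U = (2 - 3)³ = (-1)³ = -1)
-326*U = -326*(-1) = 326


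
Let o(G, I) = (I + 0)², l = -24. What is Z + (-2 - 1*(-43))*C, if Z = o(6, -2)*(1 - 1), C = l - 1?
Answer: -1025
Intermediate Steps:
o(G, I) = I²
C = -25 (C = -24 - 1 = -25)
Z = 0 (Z = (-2)²*(1 - 1) = 4*0 = 0)
Z + (-2 - 1*(-43))*C = 0 + (-2 - 1*(-43))*(-25) = 0 + (-2 + 43)*(-25) = 0 + 41*(-25) = 0 - 1025 = -1025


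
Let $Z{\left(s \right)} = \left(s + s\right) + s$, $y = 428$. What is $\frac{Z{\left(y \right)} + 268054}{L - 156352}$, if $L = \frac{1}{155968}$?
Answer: $- \frac{42008109184}{24385908735} \approx -1.7226$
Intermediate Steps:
$L = \frac{1}{155968} \approx 6.4116 \cdot 10^{-6}$
$Z{\left(s \right)} = 3 s$ ($Z{\left(s \right)} = 2 s + s = 3 s$)
$\frac{Z{\left(y \right)} + 268054}{L - 156352} = \frac{3 \cdot 428 + 268054}{\frac{1}{155968} - 156352} = \frac{1284 + 268054}{- \frac{24385908735}{155968}} = 269338 \left(- \frac{155968}{24385908735}\right) = - \frac{42008109184}{24385908735}$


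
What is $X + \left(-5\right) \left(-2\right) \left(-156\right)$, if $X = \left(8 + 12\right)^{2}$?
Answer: $-1160$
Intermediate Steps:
$X = 400$ ($X = 20^{2} = 400$)
$X + \left(-5\right) \left(-2\right) \left(-156\right) = 400 + \left(-5\right) \left(-2\right) \left(-156\right) = 400 + 10 \left(-156\right) = 400 - 1560 = -1160$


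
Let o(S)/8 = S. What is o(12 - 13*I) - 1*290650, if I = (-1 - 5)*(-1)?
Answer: -291178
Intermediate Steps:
I = 6 (I = -6*(-1) = 6)
o(S) = 8*S
o(12 - 13*I) - 1*290650 = 8*(12 - 13*6) - 1*290650 = 8*(12 - 78) - 290650 = 8*(-66) - 290650 = -528 - 290650 = -291178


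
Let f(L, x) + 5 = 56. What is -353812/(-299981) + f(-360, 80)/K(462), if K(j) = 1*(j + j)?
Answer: 10370343/8399468 ≈ 1.2346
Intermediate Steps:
K(j) = 2*j (K(j) = 1*(2*j) = 2*j)
f(L, x) = 51 (f(L, x) = -5 + 56 = 51)
-353812/(-299981) + f(-360, 80)/K(462) = -353812/(-299981) + 51/((2*462)) = -353812*(-1/299981) + 51/924 = 353812/299981 + 51*(1/924) = 353812/299981 + 17/308 = 10370343/8399468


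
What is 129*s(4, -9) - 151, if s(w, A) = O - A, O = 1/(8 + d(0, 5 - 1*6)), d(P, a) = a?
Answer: 7199/7 ≈ 1028.4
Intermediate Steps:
O = ⅐ (O = 1/(8 + (5 - 1*6)) = 1/(8 + (5 - 6)) = 1/(8 - 1) = 1/7 = ⅐ ≈ 0.14286)
s(w, A) = ⅐ - A
129*s(4, -9) - 151 = 129*(⅐ - 1*(-9)) - 151 = 129*(⅐ + 9) - 151 = 129*(64/7) - 151 = 8256/7 - 151 = 7199/7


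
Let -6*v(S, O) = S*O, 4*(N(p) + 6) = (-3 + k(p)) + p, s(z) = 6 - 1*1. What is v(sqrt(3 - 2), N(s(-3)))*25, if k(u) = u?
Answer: 425/24 ≈ 17.708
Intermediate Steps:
s(z) = 5 (s(z) = 6 - 1 = 5)
N(p) = -27/4 + p/2 (N(p) = -6 + ((-3 + p) + p)/4 = -6 + (-3 + 2*p)/4 = -6 + (-3/4 + p/2) = -27/4 + p/2)
v(S, O) = -O*S/6 (v(S, O) = -S*O/6 = -O*S/6)
v(sqrt(3 - 2), N(s(-3)))*25 = -(-27/4 + (1/2)*5)*sqrt(3 - 2)/6*25 = -(-27/4 + 5/2)*sqrt(1)/6*25 = -1/6*(-17/4)*1*25 = (17/24)*25 = 425/24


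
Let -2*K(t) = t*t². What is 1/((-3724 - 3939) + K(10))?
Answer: -1/8163 ≈ -0.00012250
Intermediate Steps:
K(t) = -t³/2 (K(t) = -t*t²/2 = -t³/2)
1/((-3724 - 3939) + K(10)) = 1/((-3724 - 3939) - ½*10³) = 1/(-7663 - ½*1000) = 1/(-7663 - 500) = 1/(-8163) = -1/8163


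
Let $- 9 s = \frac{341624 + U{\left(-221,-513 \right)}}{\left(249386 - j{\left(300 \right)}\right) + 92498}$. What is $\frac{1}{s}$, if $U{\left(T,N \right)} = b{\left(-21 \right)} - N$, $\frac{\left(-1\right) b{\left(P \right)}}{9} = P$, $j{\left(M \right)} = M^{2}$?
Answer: $- \frac{1133478}{171163} \approx -6.6222$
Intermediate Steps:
$b{\left(P \right)} = - 9 P$
$U{\left(T,N \right)} = 189 - N$ ($U{\left(T,N \right)} = \left(-9\right) \left(-21\right) - N = 189 - N$)
$s = - \frac{171163}{1133478}$ ($s = - \frac{\left(341624 + \left(189 - -513\right)\right) \frac{1}{\left(249386 - 300^{2}\right) + 92498}}{9} = - \frac{\left(341624 + \left(189 + 513\right)\right) \frac{1}{\left(249386 - 90000\right) + 92498}}{9} = - \frac{\left(341624 + 702\right) \frac{1}{\left(249386 - 90000\right) + 92498}}{9} = - \frac{342326 \frac{1}{159386 + 92498}}{9} = - \frac{342326 \cdot \frac{1}{251884}}{9} = \left(- \frac{1}{9}\right) \frac{171163}{125942} = - \frac{171163}{1133478} \approx -0.15101$)
$\frac{1}{s} = \frac{1}{- \frac{171163}{1133478}} = - \frac{1133478}{171163}$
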